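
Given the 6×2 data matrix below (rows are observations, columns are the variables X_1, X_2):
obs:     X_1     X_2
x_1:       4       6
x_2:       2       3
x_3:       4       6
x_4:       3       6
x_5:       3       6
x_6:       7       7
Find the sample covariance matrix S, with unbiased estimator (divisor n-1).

Step 1 — column means:
  mean(X_1) = (4 + 2 + 4 + 3 + 3 + 7) / 6 = 23/6 = 3.8333
  mean(X_2) = (6 + 3 + 6 + 6 + 6 + 7) / 6 = 34/6 = 5.6667

Step 2 — sample covariance S[i,j] = (1/(n-1)) · Σ_k (x_{k,i} - mean_i) · (x_{k,j} - mean_j), with n-1 = 5.
  S[X_1,X_1] = ((0.1667)·(0.1667) + (-1.8333)·(-1.8333) + (0.1667)·(0.1667) + (-0.8333)·(-0.8333) + (-0.8333)·(-0.8333) + (3.1667)·(3.1667)) / 5 = 14.8333/5 = 2.9667
  S[X_1,X_2] = ((0.1667)·(0.3333) + (-1.8333)·(-2.6667) + (0.1667)·(0.3333) + (-0.8333)·(0.3333) + (-0.8333)·(0.3333) + (3.1667)·(1.3333)) / 5 = 8.6667/5 = 1.7333
  S[X_2,X_2] = ((0.3333)·(0.3333) + (-2.6667)·(-2.6667) + (0.3333)·(0.3333) + (0.3333)·(0.3333) + (0.3333)·(0.3333) + (1.3333)·(1.3333)) / 5 = 9.3333/5 = 1.8667

S is symmetric (S[j,i] = S[i,j]). Assembling:

S = [[2.9667, 1.7333],
 [1.7333, 1.8667]]


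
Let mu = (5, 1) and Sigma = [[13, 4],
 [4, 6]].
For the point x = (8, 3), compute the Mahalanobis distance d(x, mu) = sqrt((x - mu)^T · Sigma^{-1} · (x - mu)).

Step 1 — centre the observation: (x - mu) = (3, 2).

Step 2 — invert Sigma. det(Sigma) = 13·6 - (4)² = 62.
  Sigma^{-1} = (1/det) · [[d, -b], [-b, a]] = [[0.0968, -0.0645],
 [-0.0645, 0.2097]].

Step 3 — form the quadratic (x - mu)^T · Sigma^{-1} · (x - mu):
  Sigma^{-1} · (x - mu) = (0.1613, 0.2258).
  (x - mu)^T · [Sigma^{-1} · (x - mu)] = (3)·(0.1613) + (2)·(0.2258) = 0.9355.

Step 4 — take square root: d = √(0.9355) ≈ 0.9672.

d(x, mu) = √(0.9355) ≈ 0.9672


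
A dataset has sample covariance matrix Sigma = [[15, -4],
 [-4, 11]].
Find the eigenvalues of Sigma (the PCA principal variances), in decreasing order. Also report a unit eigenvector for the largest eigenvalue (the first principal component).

Step 1 — characteristic polynomial of 2×2 Sigma:
  det(Sigma - λI) = λ² - trace · λ + det = 0.
  trace = 15 + 11 = 26, det = 15·11 - (-4)² = 149.
Step 2 — discriminant:
  Δ = trace² - 4·det = 676 - 596 = 80.
Step 3 — eigenvalues:
  λ = (trace ± √Δ)/2 = (26 ± 8.9443)/2,
  λ_1 = 17.4721,  λ_2 = 8.5279.

Step 4 — unit eigenvector for λ_1: solve (Sigma - λ_1 I)v = 0. First row:
  (15 - 17.4721)·v_x + (-4)·v_y = 0, i.e. (-2.4721)·v_x + (-4)·v_y = 0,
  so v ∝ (b, λ_1 - a) = (-4, 2.4721); multiply by -1 so the first entry is positive: u = (4, -2.4721).
  ||u|| = √((4)² + (-2.4721)²) = √(22.1115) ≈ 4.7023,
  v_1 = u/||u|| ≈ (0.8507, -0.5257) (||v_1|| = 1).

λ_1 = 17.4721,  λ_2 = 8.5279;  v_1 ≈ (0.8507, -0.5257)


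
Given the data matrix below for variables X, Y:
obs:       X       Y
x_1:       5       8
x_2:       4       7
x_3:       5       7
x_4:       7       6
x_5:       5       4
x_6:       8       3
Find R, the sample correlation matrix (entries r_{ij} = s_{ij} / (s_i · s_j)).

Step 1 — column means:
  mean(X) = (5 + 4 + 5 + 7 + 5 + 8) / 6 = 34/6 = 5.6667
  mean(Y) = (8 + 7 + 7 + 6 + 4 + 3) / 6 = 35/6 = 5.8333

Step 2 — sample variances and covariances s[i,j] = (1/(n-1)) · Σ_k (x_{k,i} - mean_i) · (x_{k,j} - mean_j), with n-1 = 5:
  s[X,X] = ((-0.6667)·(-0.6667) + (-1.6667)·(-1.6667) + (-0.6667)·(-0.6667) + (1.3333)·(1.3333) + (-0.6667)·(-0.6667) + (2.3333)·(2.3333)) / 5 = 11.3333/5 = 2.2667
  s[X,Y] = ((-0.6667)·(2.1667) + (-1.6667)·(1.1667) + (-0.6667)·(1.1667) + (1.3333)·(0.1667) + (-0.6667)·(-1.8333) + (2.3333)·(-2.8333)) / 5 = -9.3333/5 = -1.8667
  s[Y,Y] = ((2.1667)·(2.1667) + (1.1667)·(1.1667) + (1.1667)·(1.1667) + (0.1667)·(0.1667) + (-1.8333)·(-1.8333) + (-2.8333)·(-2.8333)) / 5 = 18.8333/5 = 3.7667
  Sample standard deviations s_i = √(s[i,i]):
  s(X) = √(2.2667) = 1.5055
  s(Y) = √(3.7667) = 1.9408

Step 3 — r_{ij} = s_{ij} / (s_i · s_j):
  r[X,X] = 1 (diagonal).
  r[X,Y] = -1.8667 / (1.5055 · 1.9408) = -1.8667 / 2.9219 = -0.6388
  r[Y,Y] = 1 (diagonal).

R is symmetric with unit diagonal. Assembling:

R = [[1, -0.6388],
 [-0.6388, 1]]


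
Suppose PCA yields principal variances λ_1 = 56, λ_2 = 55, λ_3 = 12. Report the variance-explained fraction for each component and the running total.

Step 1 — total variance = trace(Sigma) = Σ λ_i = 56 + 55 + 12 = 123.

Step 2 — fraction explained by component i = λ_i / Σ λ:
  PC1: 56/123 = 0.4553
  PC2: 55/123 = 0.4472
  PC3: 12/123 = 0.0976

Step 3 — cumulative fraction after k components = (λ_1 + ... + λ_k) / Σ λ:
  k = 1: 56/123 = 0.4553
  k = 2: (56 + 55)/123 = 111/123 = 0.9024
  k = 3: (56 + 55 + 12)/123 = 123/123 = 1

Summary (fraction, with percent):

explained: PC1 0.4553 (45.53%), PC2 0.4472 (44.72%), PC3 0.0976 (9.76%);  cumulative: 0.4553, 0.9024, 1


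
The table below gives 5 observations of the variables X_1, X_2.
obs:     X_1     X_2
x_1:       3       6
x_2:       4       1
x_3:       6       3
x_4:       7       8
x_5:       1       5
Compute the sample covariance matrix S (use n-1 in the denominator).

Step 1 — column means:
  mean(X_1) = (3 + 4 + 6 + 7 + 1) / 5 = 21/5 = 4.2
  mean(X_2) = (6 + 1 + 3 + 8 + 5) / 5 = 23/5 = 4.6

Step 2 — sample covariance S[i,j] = (1/(n-1)) · Σ_k (x_{k,i} - mean_i) · (x_{k,j} - mean_j), with n-1 = 4.
  S[X_1,X_1] = ((-1.2)·(-1.2) + (-0.2)·(-0.2) + (1.8)·(1.8) + (2.8)·(2.8) + (-3.2)·(-3.2)) / 4 = 22.8/4 = 5.7
  S[X_1,X_2] = ((-1.2)·(1.4) + (-0.2)·(-3.6) + (1.8)·(-1.6) + (2.8)·(3.4) + (-3.2)·(0.4)) / 4 = 4.4/4 = 1.1
  S[X_2,X_2] = ((1.4)·(1.4) + (-3.6)·(-3.6) + (-1.6)·(-1.6) + (3.4)·(3.4) + (0.4)·(0.4)) / 4 = 29.2/4 = 7.3

S is symmetric (S[j,i] = S[i,j]). Assembling:

S = [[5.7, 1.1],
 [1.1, 7.3]]


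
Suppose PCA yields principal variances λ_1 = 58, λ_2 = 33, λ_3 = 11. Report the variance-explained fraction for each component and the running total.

Step 1 — total variance = trace(Sigma) = Σ λ_i = 58 + 33 + 11 = 102.

Step 2 — fraction explained by component i = λ_i / Σ λ:
  PC1: 58/102 = 0.5686
  PC2: 33/102 = 0.3235
  PC3: 11/102 = 0.1078

Step 3 — cumulative fraction after k components = (λ_1 + ... + λ_k) / Σ λ:
  k = 1: 58/102 = 0.5686
  k = 2: (58 + 33)/102 = 91/102 = 0.8922
  k = 3: (58 + 33 + 11)/102 = 102/102 = 1

Summary (fraction, with percent):

explained: PC1 0.5686 (56.86%), PC2 0.3235 (32.35%), PC3 0.1078 (10.78%);  cumulative: 0.5686, 0.8922, 1


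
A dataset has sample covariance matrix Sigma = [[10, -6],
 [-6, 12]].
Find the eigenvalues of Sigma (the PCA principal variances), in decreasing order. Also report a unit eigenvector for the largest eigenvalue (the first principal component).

Step 1 — characteristic polynomial of 2×2 Sigma:
  det(Sigma - λI) = λ² - trace · λ + det = 0.
  trace = 10 + 12 = 22, det = 10·12 - (-6)² = 84.
Step 2 — discriminant:
  Δ = trace² - 4·det = 484 - 336 = 148.
Step 3 — eigenvalues:
  λ = (trace ± √Δ)/2 = (22 ± 12.1655)/2,
  λ_1 = 17.0828,  λ_2 = 4.9172.

Step 4 — unit eigenvector for λ_1: solve (Sigma - λ_1 I)v = 0. First row:
  (10 - 17.0828)·v_x + (-6)·v_y = 0, i.e. (-7.0828)·v_x + (-6)·v_y = 0,
  so v ∝ (b, λ_1 - a) = (-6, 7.0828); multiply by -1 so the first entry is positive: u = (6, -7.0828).
  ||u|| = √((6)² + (-7.0828)²) = √(86.1655) ≈ 9.2825,
  v_1 = u/||u|| ≈ (0.6464, -0.763) (||v_1|| = 1).

λ_1 = 17.0828,  λ_2 = 4.9172;  v_1 ≈ (0.6464, -0.763)


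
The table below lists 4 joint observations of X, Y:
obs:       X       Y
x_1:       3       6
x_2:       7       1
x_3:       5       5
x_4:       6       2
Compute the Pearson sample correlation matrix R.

Step 1 — column means:
  mean(X) = (3 + 7 + 5 + 6) / 4 = 21/4 = 5.25
  mean(Y) = (6 + 1 + 5 + 2) / 4 = 14/4 = 3.5

Step 2 — sample variances and covariances s[i,j] = (1/(n-1)) · Σ_k (x_{k,i} - mean_i) · (x_{k,j} - mean_j), with n-1 = 3:
  s[X,X] = ((-2.25)·(-2.25) + (1.75)·(1.75) + (-0.25)·(-0.25) + (0.75)·(0.75)) / 3 = 8.75/3 = 2.9167
  s[X,Y] = ((-2.25)·(2.5) + (1.75)·(-2.5) + (-0.25)·(1.5) + (0.75)·(-1.5)) / 3 = -11.5/3 = -3.8333
  s[Y,Y] = ((2.5)·(2.5) + (-2.5)·(-2.5) + (1.5)·(1.5) + (-1.5)·(-1.5)) / 3 = 17/3 = 5.6667
  Sample standard deviations s_i = √(s[i,i]):
  s(X) = √(2.9167) = 1.7078
  s(Y) = √(5.6667) = 2.3805

Step 3 — r_{ij} = s_{ij} / (s_i · s_j):
  r[X,X] = 1 (diagonal).
  r[X,Y] = -3.8333 / (1.7078 · 2.3805) = -3.8333 / 4.0654 = -0.9429
  r[Y,Y] = 1 (diagonal).

R is symmetric with unit diagonal. Assembling:

R = [[1, -0.9429],
 [-0.9429, 1]]


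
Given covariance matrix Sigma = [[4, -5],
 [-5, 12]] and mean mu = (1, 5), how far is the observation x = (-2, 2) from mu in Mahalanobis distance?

Step 1 — centre the observation: (x - mu) = (-3, -3).

Step 2 — invert Sigma. det(Sigma) = 4·12 - (-5)² = 23.
  Sigma^{-1} = (1/det) · [[d, -b], [-b, a]] = [[0.5217, 0.2174],
 [0.2174, 0.1739]].

Step 3 — form the quadratic (x - mu)^T · Sigma^{-1} · (x - mu):
  Sigma^{-1} · (x - mu) = (-2.2174, -1.1739).
  (x - mu)^T · [Sigma^{-1} · (x - mu)] = (-3)·(-2.2174) + (-3)·(-1.1739) = 10.1739.

Step 4 — take square root: d = √(10.1739) ≈ 3.1897.

d(x, mu) = √(10.1739) ≈ 3.1897


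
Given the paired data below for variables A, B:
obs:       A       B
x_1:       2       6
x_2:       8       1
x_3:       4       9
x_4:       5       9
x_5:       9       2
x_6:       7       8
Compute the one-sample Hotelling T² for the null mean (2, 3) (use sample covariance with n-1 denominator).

Step 1 — sample mean vector:
  mean(A) = (2 + 8 + 4 + 5 + 9 + 7) / 6 = 35/6 = 5.8333
  mean(B) = (6 + 1 + 9 + 9 + 2 + 8) / 6 = 35/6 = 5.8333
  x̄ = (5.8333, 5.8333),  deviation x̄ - mu_0 = (5.8333, 5.8333) - (2, 3) = (3.8333, 2.8333).

Step 2 — sample covariance matrix, S[i,j] = (1/(n-1)) · Σ_k (x_{k,i} - mean_i) · (x_{k,j} - mean_j), divisor n-1 = 5:
  S[A,A] = ((-3.8333)·(-3.8333) + (2.1667)·(2.1667) + (-1.8333)·(-1.8333) + (-0.8333)·(-0.8333) + (3.1667)·(3.1667) + (1.1667)·(1.1667)) / 5 = 34.8333/5 = 6.9667
  S[A,B] = ((-3.8333)·(0.1667) + (2.1667)·(-4.8333) + (-1.8333)·(3.1667) + (-0.8333)·(3.1667) + (3.1667)·(-3.8333) + (1.1667)·(2.1667)) / 5 = -29.1667/5 = -5.8333
  S[B,B] = ((0.1667)·(0.1667) + (-4.8333)·(-4.8333) + (3.1667)·(3.1667) + (3.1667)·(3.1667) + (-3.8333)·(-3.8333) + (2.1667)·(2.1667)) / 5 = 62.8333/5 = 12.5667
  S = [[6.9667, -5.8333],
 [-5.8333, 12.5667]].

Step 3 — invert S. det(S) = 6.9667·12.5667 - (-5.8333)² = 53.52.
  S^{-1} = (1/det) · [[d, -b], [-b, a]] = [[0.2348, 0.109],
 [0.109, 0.1302]].

Step 4 — quadratic form (x̄ - mu_0)^T · S^{-1} · (x̄ - mu_0):
  S^{-1} · (x̄ - mu_0) = (1.2089, 0.7866),
  (x̄ - mu_0)^T · [...] = (3.8333)·(1.2089) + (2.8333)·(0.7866) = 6.8629.

Step 5 — scale by n: T² = 6 · 6.8629 = 41.1771.

T² ≈ 41.1771


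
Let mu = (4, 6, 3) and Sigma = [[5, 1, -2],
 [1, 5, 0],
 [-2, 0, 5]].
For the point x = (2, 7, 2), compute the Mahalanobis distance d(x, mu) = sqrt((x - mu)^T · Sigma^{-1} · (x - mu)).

Step 1 — centre the observation: (x - mu) = (-2, 1, -1).

Step 2 — invert Sigma (cofactor / det for 3×3, or solve directly):
  Sigma^{-1} = [[0.25, -0.05, 0.1],
 [-0.05, 0.21, -0.02],
 [0.1, -0.02, 0.24]].

Step 3 — form the quadratic (x - mu)^T · Sigma^{-1} · (x - mu):
  Sigma^{-1} · (x - mu) = (-0.65, 0.33, -0.46).
  (x - mu)^T · [Sigma^{-1} · (x - mu)] = (-2)·(-0.65) + (1)·(0.33) + (-1)·(-0.46) = 2.09.

Step 4 — take square root: d = √(2.09) ≈ 1.4457.

d(x, mu) = √(2.09) ≈ 1.4457


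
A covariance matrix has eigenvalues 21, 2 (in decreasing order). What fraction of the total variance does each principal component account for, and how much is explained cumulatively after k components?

Step 1 — total variance = trace(Sigma) = Σ λ_i = 21 + 2 = 23.

Step 2 — fraction explained by component i = λ_i / Σ λ:
  PC1: 21/23 = 0.913
  PC2: 2/23 = 0.087

Step 3 — cumulative fraction after k components = (λ_1 + ... + λ_k) / Σ λ:
  k = 1: 21/23 = 0.913
  k = 2: (21 + 2)/23 = 23/23 = 1

Summary (fraction, with percent):

explained: PC1 0.913 (91.3%), PC2 0.087 (8.7%);  cumulative: 0.913, 1


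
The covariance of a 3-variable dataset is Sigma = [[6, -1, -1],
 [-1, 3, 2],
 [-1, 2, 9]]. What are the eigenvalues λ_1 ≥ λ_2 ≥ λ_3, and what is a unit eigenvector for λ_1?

Step 1 — characteristic polynomial p(λ) = det(λI - Sigma) = λ³ - tr·λ² + c_1·λ - det, where tr = trace, c_1 = sum of the principal 2×2 minors, det = det(Sigma):
  tr = 6 + 3 + 9 = 18,
  c_1 = (6·3 - (-1)²) + (6·9 - (-1)²) + (3·9 - (2)²) = 17 + 53 + 23 = 93,
  det = 6·(3·9 - (2)²) - (-1)·((-1)·9 - (2)·(-1)) + (-1)·((-1)·(2) - 3·(-1)) = 6·(23) - (-1)·(-7) + (-1)·(1) = 130.
  So p(λ) = λ³ - 18λ² + 93λ - 130.
Step 2 — look for an integer root (rational root theorem: any rational root is an integer divisor of 130). Testing λ = 10:
  p(10) = 1000 - 1800 + 930 - 130 = 0  ✓
  Dividing out (λ - 10): p(λ) = (λ - 10)(λ² - 8λ + 13).
Step 3 — remaining eigenvalues from the quadratic λ² - 8λ + 13 = 0:
  Δ = 8² - 4·13 = 64 - 52 = 12,  λ = (8 ± √12)/2 = (8 ± 3.4641)/2 ≈ 5.7321 or 2.2679.
  Sorted: λ_1 = 10,  λ_2 = 5.7321,  λ_3 = 2.2679  (check: sum = 18 = tr ✓).

Step 4 — unit eigenvector for λ_1 = 10: v spans the null space of (Sigma - λ_1 I), whose rows are
  r_1 = (-4, -1, -1),  r_2 = (-1, -7, 2),  r_3 = (-1, 2, -1).
  v is orthogonal to every row, so take v ∝ r_1 × r_2 = ((-1)·(2) - (-1)·(-7), (-1)·(-1) - (-4)·(2), (-4)·(-7) - (-1)·(-1)) = (-9, 9, 27).
  Rescale (divide by 9; multiply by -1 so the first nonzero entry is positive): u = (1, -1, -3).
  ||u|| = √((1)² + (-1)² + (-3)²) = √(11) ≈ 3.3166,  v_1 = u/||u|| ≈ (0.3015, -0.3015, -0.9045) (||v_1|| = 1).

λ_1 = 10,  λ_2 = 5.7321,  λ_3 = 2.2679;  v_1 ≈ (0.3015, -0.3015, -0.9045)


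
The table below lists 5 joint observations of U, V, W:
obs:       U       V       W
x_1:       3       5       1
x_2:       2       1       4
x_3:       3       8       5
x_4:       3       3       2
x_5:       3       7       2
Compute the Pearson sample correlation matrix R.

Step 1 — column means:
  mean(U) = (3 + 2 + 3 + 3 + 3) / 5 = 14/5 = 2.8
  mean(V) = (5 + 1 + 8 + 3 + 7) / 5 = 24/5 = 4.8
  mean(W) = (1 + 4 + 5 + 2 + 2) / 5 = 14/5 = 2.8

Step 2 — sample variances and covariances s[i,j] = (1/(n-1)) · Σ_k (x_{k,i} - mean_i) · (x_{k,j} - mean_j), with n-1 = 4:
  s[U,U] = ((0.2)·(0.2) + (-0.8)·(-0.8) + (0.2)·(0.2) + (0.2)·(0.2) + (0.2)·(0.2)) / 4 = 0.8/4 = 0.2
  s[U,V] = ((0.2)·(0.2) + (-0.8)·(-3.8) + (0.2)·(3.2) + (0.2)·(-1.8) + (0.2)·(2.2)) / 4 = 3.8/4 = 0.95
  s[U,W] = ((0.2)·(-1.8) + (-0.8)·(1.2) + (0.2)·(2.2) + (0.2)·(-0.8) + (0.2)·(-0.8)) / 4 = -1.2/4 = -0.3
  s[V,V] = ((0.2)·(0.2) + (-3.8)·(-3.8) + (3.2)·(3.2) + (-1.8)·(-1.8) + (2.2)·(2.2)) / 4 = 32.8/4 = 8.2
  s[V,W] = ((0.2)·(-1.8) + (-3.8)·(1.2) + (3.2)·(2.2) + (-1.8)·(-0.8) + (2.2)·(-0.8)) / 4 = 1.8/4 = 0.45
  s[W,W] = ((-1.8)·(-1.8) + (1.2)·(1.2) + (2.2)·(2.2) + (-0.8)·(-0.8) + (-0.8)·(-0.8)) / 4 = 10.8/4 = 2.7
  Sample standard deviations s_i = √(s[i,i]):
  s(U) = √(0.2) = 0.4472
  s(V) = √(8.2) = 2.8636
  s(W) = √(2.7) = 1.6432

Step 3 — r_{ij} = s_{ij} / (s_i · s_j):
  r[U,U] = 1 (diagonal).
  r[U,V] = 0.95 / (0.4472 · 2.8636) = 0.95 / 1.2806 = 0.7418
  r[U,W] = -0.3 / (0.4472 · 1.6432) = -0.3 / 0.7348 = -0.4082
  r[V,V] = 1 (diagonal).
  r[V,W] = 0.45 / (2.8636 · 1.6432) = 0.45 / 4.7053 = 0.0956
  r[W,W] = 1 (diagonal).

R is symmetric with unit diagonal. Assembling:

R = [[1, 0.7418, -0.4082],
 [0.7418, 1, 0.0956],
 [-0.4082, 0.0956, 1]]


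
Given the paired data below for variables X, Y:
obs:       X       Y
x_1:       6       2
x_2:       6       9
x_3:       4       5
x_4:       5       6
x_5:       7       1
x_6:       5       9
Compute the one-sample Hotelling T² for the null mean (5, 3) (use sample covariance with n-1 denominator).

Step 1 — sample mean vector:
  mean(X) = (6 + 6 + 4 + 5 + 7 + 5) / 6 = 33/6 = 5.5
  mean(Y) = (2 + 9 + 5 + 6 + 1 + 9) / 6 = 32/6 = 5.3333
  x̄ = (5.5, 5.3333),  deviation x̄ - mu_0 = (5.5, 5.3333) - (5, 3) = (0.5, 2.3333).

Step 2 — sample covariance matrix, S[i,j] = (1/(n-1)) · Σ_k (x_{k,i} - mean_i) · (x_{k,j} - mean_j), divisor n-1 = 5:
  S[X,X] = ((0.5)·(0.5) + (0.5)·(0.5) + (-1.5)·(-1.5) + (-0.5)·(-0.5) + (1.5)·(1.5) + (-0.5)·(-0.5)) / 5 = 5.5/5 = 1.1
  S[X,Y] = ((0.5)·(-3.3333) + (0.5)·(3.6667) + (-1.5)·(-0.3333) + (-0.5)·(0.6667) + (1.5)·(-4.3333) + (-0.5)·(3.6667)) / 5 = -8/5 = -1.6
  S[Y,Y] = ((-3.3333)·(-3.3333) + (3.6667)·(3.6667) + (-0.3333)·(-0.3333) + (0.6667)·(0.6667) + (-4.3333)·(-4.3333) + (3.6667)·(3.6667)) / 5 = 57.3333/5 = 11.4667
  S = [[1.1, -1.6],
 [-1.6, 11.4667]].

Step 3 — invert S. det(S) = 1.1·11.4667 - (-1.6)² = 10.0533.
  S^{-1} = (1/det) · [[d, -b], [-b, a]] = [[1.1406, 0.1592],
 [0.1592, 0.1094]].

Step 4 — quadratic form (x̄ - mu_0)^T · S^{-1} · (x̄ - mu_0):
  S^{-1} · (x̄ - mu_0) = (0.9416, 0.3349),
  (x̄ - mu_0)^T · [...] = (0.5)·(0.9416) + (2.3333)·(0.3349) = 1.2522.

Step 5 — scale by n: T² = 6 · 1.2522 = 7.5133.

T² ≈ 7.5133


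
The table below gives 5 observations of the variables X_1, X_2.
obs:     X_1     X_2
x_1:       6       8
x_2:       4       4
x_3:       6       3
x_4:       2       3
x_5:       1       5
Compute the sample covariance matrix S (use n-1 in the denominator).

Step 1 — column means:
  mean(X_1) = (6 + 4 + 6 + 2 + 1) / 5 = 19/5 = 3.8
  mean(X_2) = (8 + 4 + 3 + 3 + 5) / 5 = 23/5 = 4.6

Step 2 — sample covariance S[i,j] = (1/(n-1)) · Σ_k (x_{k,i} - mean_i) · (x_{k,j} - mean_j), with n-1 = 4.
  S[X_1,X_1] = ((2.2)·(2.2) + (0.2)·(0.2) + (2.2)·(2.2) + (-1.8)·(-1.8) + (-2.8)·(-2.8)) / 4 = 20.8/4 = 5.2
  S[X_1,X_2] = ((2.2)·(3.4) + (0.2)·(-0.6) + (2.2)·(-1.6) + (-1.8)·(-1.6) + (-2.8)·(0.4)) / 4 = 5.6/4 = 1.4
  S[X_2,X_2] = ((3.4)·(3.4) + (-0.6)·(-0.6) + (-1.6)·(-1.6) + (-1.6)·(-1.6) + (0.4)·(0.4)) / 4 = 17.2/4 = 4.3

S is symmetric (S[j,i] = S[i,j]). Assembling:

S = [[5.2, 1.4],
 [1.4, 4.3]]


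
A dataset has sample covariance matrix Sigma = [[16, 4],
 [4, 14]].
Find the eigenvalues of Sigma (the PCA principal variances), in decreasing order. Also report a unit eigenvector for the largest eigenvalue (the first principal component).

Step 1 — characteristic polynomial of 2×2 Sigma:
  det(Sigma - λI) = λ² - trace · λ + det = 0.
  trace = 16 + 14 = 30, det = 16·14 - (4)² = 208.
Step 2 — discriminant:
  Δ = trace² - 4·det = 900 - 832 = 68.
Step 3 — eigenvalues:
  λ = (trace ± √Δ)/2 = (30 ± 8.2462)/2,
  λ_1 = 19.1231,  λ_2 = 10.8769.

Step 4 — unit eigenvector for λ_1: solve (Sigma - λ_1 I)v = 0. First row:
  (16 - 19.1231)·v_x + (4)·v_y = 0, i.e. (-3.1231)·v_x + (4)·v_y = 0,
  so v ∝ (b, λ_1 - a) = (4, 3.1231) = u.
  ||u|| = √((4)² + (3.1231)²) = √(25.7538) ≈ 5.0748,
  v_1 = u/||u|| ≈ (0.7882, 0.6154) (||v_1|| = 1).

λ_1 = 19.1231,  λ_2 = 10.8769;  v_1 ≈ (0.7882, 0.6154)


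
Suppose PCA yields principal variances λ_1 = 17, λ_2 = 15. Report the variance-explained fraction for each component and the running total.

Step 1 — total variance = trace(Sigma) = Σ λ_i = 17 + 15 = 32.

Step 2 — fraction explained by component i = λ_i / Σ λ:
  PC1: 17/32 = 0.5312
  PC2: 15/32 = 0.4688

Step 3 — cumulative fraction after k components = (λ_1 + ... + λ_k) / Σ λ:
  k = 1: 17/32 = 0.5312
  k = 2: (17 + 15)/32 = 32/32 = 1

Summary (fraction, with percent):

explained: PC1 0.5312 (53.12%), PC2 0.4688 (46.88%);  cumulative: 0.5312, 1


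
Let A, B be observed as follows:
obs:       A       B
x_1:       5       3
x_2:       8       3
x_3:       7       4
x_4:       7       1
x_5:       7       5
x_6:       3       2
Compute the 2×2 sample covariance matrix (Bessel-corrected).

Step 1 — column means:
  mean(A) = (5 + 8 + 7 + 7 + 7 + 3) / 6 = 37/6 = 6.1667
  mean(B) = (3 + 3 + 4 + 1 + 5 + 2) / 6 = 18/6 = 3

Step 2 — sample covariance S[i,j] = (1/(n-1)) · Σ_k (x_{k,i} - mean_i) · (x_{k,j} - mean_j), with n-1 = 5.
  S[A,A] = ((-1.1667)·(-1.1667) + (1.8333)·(1.8333) + (0.8333)·(0.8333) + (0.8333)·(0.8333) + (0.8333)·(0.8333) + (-3.1667)·(-3.1667)) / 5 = 16.8333/5 = 3.3667
  S[A,B] = ((-1.1667)·(0) + (1.8333)·(0) + (0.8333)·(1) + (0.8333)·(-2) + (0.8333)·(2) + (-3.1667)·(-1)) / 5 = 4/5 = 0.8
  S[B,B] = ((0)·(0) + (0)·(0) + (1)·(1) + (-2)·(-2) + (2)·(2) + (-1)·(-1)) / 5 = 10/5 = 2

S is symmetric (S[j,i] = S[i,j]). Assembling:

S = [[3.3667, 0.8],
 [0.8, 2]]


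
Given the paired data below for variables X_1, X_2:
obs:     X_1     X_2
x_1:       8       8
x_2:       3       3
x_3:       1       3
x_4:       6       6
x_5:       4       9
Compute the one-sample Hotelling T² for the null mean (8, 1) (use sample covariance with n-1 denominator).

Step 1 — sample mean vector:
  mean(X_1) = (8 + 3 + 1 + 6 + 4) / 5 = 22/5 = 4.4
  mean(X_2) = (8 + 3 + 3 + 6 + 9) / 5 = 29/5 = 5.8
  x̄ = (4.4, 5.8),  deviation x̄ - mu_0 = (4.4, 5.8) - (8, 1) = (-3.6, 4.8).

Step 2 — sample covariance matrix, S[i,j] = (1/(n-1)) · Σ_k (x_{k,i} - mean_i) · (x_{k,j} - mean_j), divisor n-1 = 4:
  S[X_1,X_1] = ((3.6)·(3.6) + (-1.4)·(-1.4) + (-3.4)·(-3.4) + (1.6)·(1.6) + (-0.4)·(-0.4)) / 4 = 29.2/4 = 7.3
  S[X_1,X_2] = ((3.6)·(2.2) + (-1.4)·(-2.8) + (-3.4)·(-2.8) + (1.6)·(0.2) + (-0.4)·(3.2)) / 4 = 20.4/4 = 5.1
  S[X_2,X_2] = ((2.2)·(2.2) + (-2.8)·(-2.8) + (-2.8)·(-2.8) + (0.2)·(0.2) + (3.2)·(3.2)) / 4 = 30.8/4 = 7.7
  S = [[7.3, 5.1],
 [5.1, 7.7]].

Step 3 — invert S. det(S) = 7.3·7.7 - (5.1)² = 30.2.
  S^{-1} = (1/det) · [[d, -b], [-b, a]] = [[0.255, -0.1689],
 [-0.1689, 0.2417]].

Step 4 — quadratic form (x̄ - mu_0)^T · S^{-1} · (x̄ - mu_0):
  S^{-1} · (x̄ - mu_0) = (-1.7285, 1.7682),
  (x̄ - mu_0)^T · [...] = (-3.6)·(-1.7285) + (4.8)·(1.7682) = 14.7099.

Step 5 — scale by n: T² = 5 · 14.7099 = 73.5497.

T² ≈ 73.5497


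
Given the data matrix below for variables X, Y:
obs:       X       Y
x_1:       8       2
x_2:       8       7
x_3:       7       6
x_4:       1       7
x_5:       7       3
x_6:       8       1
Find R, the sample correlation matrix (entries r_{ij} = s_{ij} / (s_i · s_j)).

Step 1 — column means:
  mean(X) = (8 + 8 + 7 + 1 + 7 + 8) / 6 = 39/6 = 6.5
  mean(Y) = (2 + 7 + 6 + 7 + 3 + 1) / 6 = 26/6 = 4.3333

Step 2 — sample variances and covariances s[i,j] = (1/(n-1)) · Σ_k (x_{k,i} - mean_i) · (x_{k,j} - mean_j), with n-1 = 5:
  s[X,X] = ((1.5)·(1.5) + (1.5)·(1.5) + (0.5)·(0.5) + (-5.5)·(-5.5) + (0.5)·(0.5) + (1.5)·(1.5)) / 5 = 37.5/5 = 7.5
  s[X,Y] = ((1.5)·(-2.3333) + (1.5)·(2.6667) + (0.5)·(1.6667) + (-5.5)·(2.6667) + (0.5)·(-1.3333) + (1.5)·(-3.3333)) / 5 = -19/5 = -3.8
  s[Y,Y] = ((-2.3333)·(-2.3333) + (2.6667)·(2.6667) + (1.6667)·(1.6667) + (2.6667)·(2.6667) + (-1.3333)·(-1.3333) + (-3.3333)·(-3.3333)) / 5 = 35.3333/5 = 7.0667
  Sample standard deviations s_i = √(s[i,i]):
  s(X) = √(7.5) = 2.7386
  s(Y) = √(7.0667) = 2.6583

Step 3 — r_{ij} = s_{ij} / (s_i · s_j):
  r[X,X] = 1 (diagonal).
  r[X,Y] = -3.8 / (2.7386 · 2.6583) = -3.8 / 7.2801 = -0.522
  r[Y,Y] = 1 (diagonal).

R is symmetric with unit diagonal. Assembling:

R = [[1, -0.522],
 [-0.522, 1]]


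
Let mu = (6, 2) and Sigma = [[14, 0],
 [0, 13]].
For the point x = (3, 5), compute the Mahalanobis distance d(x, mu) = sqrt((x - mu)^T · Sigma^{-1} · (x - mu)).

Step 1 — centre the observation: (x - mu) = (-3, 3).

Step 2 — invert Sigma. det(Sigma) = 14·13 - (0)² = 182.
  Sigma^{-1} = (1/det) · [[d, -b], [-b, a]] = [[0.0714, 0],
 [0, 0.0769]].

Step 3 — form the quadratic (x - mu)^T · Sigma^{-1} · (x - mu):
  Sigma^{-1} · (x - mu) = (-0.2143, 0.2308).
  (x - mu)^T · [Sigma^{-1} · (x - mu)] = (-3)·(-0.2143) + (3)·(0.2308) = 1.3352.

Step 4 — take square root: d = √(1.3352) ≈ 1.1555.

d(x, mu) = √(1.3352) ≈ 1.1555


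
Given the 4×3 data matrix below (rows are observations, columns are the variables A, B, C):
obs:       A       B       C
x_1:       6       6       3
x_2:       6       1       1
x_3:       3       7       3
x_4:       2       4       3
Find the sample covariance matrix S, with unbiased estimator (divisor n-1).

Step 1 — column means:
  mean(A) = (6 + 6 + 3 + 2) / 4 = 17/4 = 4.25
  mean(B) = (6 + 1 + 7 + 4) / 4 = 18/4 = 4.5
  mean(C) = (3 + 1 + 3 + 3) / 4 = 10/4 = 2.5

Step 2 — sample covariance S[i,j] = (1/(n-1)) · Σ_k (x_{k,i} - mean_i) · (x_{k,j} - mean_j), with n-1 = 3.
  S[A,A] = ((1.75)·(1.75) + (1.75)·(1.75) + (-1.25)·(-1.25) + (-2.25)·(-2.25)) / 3 = 12.75/3 = 4.25
  S[A,B] = ((1.75)·(1.5) + (1.75)·(-3.5) + (-1.25)·(2.5) + (-2.25)·(-0.5)) / 3 = -5.5/3 = -1.8333
  S[A,C] = ((1.75)·(0.5) + (1.75)·(-1.5) + (-1.25)·(0.5) + (-2.25)·(0.5)) / 3 = -3.5/3 = -1.1667
  S[B,B] = ((1.5)·(1.5) + (-3.5)·(-3.5) + (2.5)·(2.5) + (-0.5)·(-0.5)) / 3 = 21/3 = 7
  S[B,C] = ((1.5)·(0.5) + (-3.5)·(-1.5) + (2.5)·(0.5) + (-0.5)·(0.5)) / 3 = 7/3 = 2.3333
  S[C,C] = ((0.5)·(0.5) + (-1.5)·(-1.5) + (0.5)·(0.5) + (0.5)·(0.5)) / 3 = 3/3 = 1

S is symmetric (S[j,i] = S[i,j]). Assembling:

S = [[4.25, -1.8333, -1.1667],
 [-1.8333, 7, 2.3333],
 [-1.1667, 2.3333, 1]]


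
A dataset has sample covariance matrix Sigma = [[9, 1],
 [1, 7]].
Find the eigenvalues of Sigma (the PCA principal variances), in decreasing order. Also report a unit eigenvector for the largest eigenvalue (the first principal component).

Step 1 — characteristic polynomial of 2×2 Sigma:
  det(Sigma - λI) = λ² - trace · λ + det = 0.
  trace = 9 + 7 = 16, det = 9·7 - (1)² = 62.
Step 2 — discriminant:
  Δ = trace² - 4·det = 256 - 248 = 8.
Step 3 — eigenvalues:
  λ = (trace ± √Δ)/2 = (16 ± 2.8284)/2,
  λ_1 = 9.4142,  λ_2 = 6.5858.

Step 4 — unit eigenvector for λ_1: solve (Sigma - λ_1 I)v = 0. First row:
  (9 - 9.4142)·v_x + (1)·v_y = 0, i.e. (-0.4142)·v_x + (1)·v_y = 0,
  so v ∝ (b, λ_1 - a) = (1, 0.4142) = u.
  ||u|| = √((1)² + (0.4142)²) = √(1.1716) ≈ 1.0824,
  v_1 = u/||u|| ≈ (0.9239, 0.3827) (||v_1|| = 1).

λ_1 = 9.4142,  λ_2 = 6.5858;  v_1 ≈ (0.9239, 0.3827)


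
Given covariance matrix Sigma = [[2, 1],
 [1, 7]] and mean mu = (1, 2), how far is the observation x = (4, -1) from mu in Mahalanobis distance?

Step 1 — centre the observation: (x - mu) = (3, -3).

Step 2 — invert Sigma. det(Sigma) = 2·7 - (1)² = 13.
  Sigma^{-1} = (1/det) · [[d, -b], [-b, a]] = [[0.5385, -0.0769],
 [-0.0769, 0.1538]].

Step 3 — form the quadratic (x - mu)^T · Sigma^{-1} · (x - mu):
  Sigma^{-1} · (x - mu) = (1.8462, -0.6923).
  (x - mu)^T · [Sigma^{-1} · (x - mu)] = (3)·(1.8462) + (-3)·(-0.6923) = 7.6154.

Step 4 — take square root: d = √(7.6154) ≈ 2.7596.

d(x, mu) = √(7.6154) ≈ 2.7596


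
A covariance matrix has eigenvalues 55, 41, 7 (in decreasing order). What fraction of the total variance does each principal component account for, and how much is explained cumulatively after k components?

Step 1 — total variance = trace(Sigma) = Σ λ_i = 55 + 41 + 7 = 103.

Step 2 — fraction explained by component i = λ_i / Σ λ:
  PC1: 55/103 = 0.534
  PC2: 41/103 = 0.3981
  PC3: 7/103 = 0.068

Step 3 — cumulative fraction after k components = (λ_1 + ... + λ_k) / Σ λ:
  k = 1: 55/103 = 0.534
  k = 2: (55 + 41)/103 = 96/103 = 0.932
  k = 3: (55 + 41 + 7)/103 = 103/103 = 1

Summary (fraction, with percent):

explained: PC1 0.534 (53.4%), PC2 0.3981 (39.81%), PC3 0.068 (6.8%);  cumulative: 0.534, 0.932, 1


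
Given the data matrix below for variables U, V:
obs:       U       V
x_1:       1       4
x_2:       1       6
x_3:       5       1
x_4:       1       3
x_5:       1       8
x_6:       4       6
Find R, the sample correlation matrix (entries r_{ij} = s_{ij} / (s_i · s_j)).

Step 1 — column means:
  mean(U) = (1 + 1 + 5 + 1 + 1 + 4) / 6 = 13/6 = 2.1667
  mean(V) = (4 + 6 + 1 + 3 + 8 + 6) / 6 = 28/6 = 4.6667

Step 2 — sample variances and covariances s[i,j] = (1/(n-1)) · Σ_k (x_{k,i} - mean_i) · (x_{k,j} - mean_j), with n-1 = 5:
  s[U,U] = ((-1.1667)·(-1.1667) + (-1.1667)·(-1.1667) + (2.8333)·(2.8333) + (-1.1667)·(-1.1667) + (-1.1667)·(-1.1667) + (1.8333)·(1.8333)) / 5 = 16.8333/5 = 3.3667
  s[U,V] = ((-1.1667)·(-0.6667) + (-1.1667)·(1.3333) + (2.8333)·(-3.6667) + (-1.1667)·(-1.6667) + (-1.1667)·(3.3333) + (1.8333)·(1.3333)) / 5 = -10.6667/5 = -2.1333
  s[V,V] = ((-0.6667)·(-0.6667) + (1.3333)·(1.3333) + (-3.6667)·(-3.6667) + (-1.6667)·(-1.6667) + (3.3333)·(3.3333) + (1.3333)·(1.3333)) / 5 = 31.3333/5 = 6.2667
  Sample standard deviations s_i = √(s[i,i]):
  s(U) = √(3.3667) = 1.8348
  s(V) = √(6.2667) = 2.5033

Step 3 — r_{ij} = s_{ij} / (s_i · s_j):
  r[U,U] = 1 (diagonal).
  r[U,V] = -2.1333 / (1.8348 · 2.5033) = -2.1333 / 4.5932 = -0.4645
  r[V,V] = 1 (diagonal).

R is symmetric with unit diagonal. Assembling:

R = [[1, -0.4645],
 [-0.4645, 1]]


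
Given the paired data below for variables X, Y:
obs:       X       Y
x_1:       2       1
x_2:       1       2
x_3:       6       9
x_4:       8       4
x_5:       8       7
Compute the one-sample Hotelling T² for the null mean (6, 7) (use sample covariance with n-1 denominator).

Step 1 — sample mean vector:
  mean(X) = (2 + 1 + 6 + 8 + 8) / 5 = 25/5 = 5
  mean(Y) = (1 + 2 + 9 + 4 + 7) / 5 = 23/5 = 4.6
  x̄ = (5, 4.6),  deviation x̄ - mu_0 = (5, 4.6) - (6, 7) = (-1, -2.4).

Step 2 — sample covariance matrix, S[i,j] = (1/(n-1)) · Σ_k (x_{k,i} - mean_i) · (x_{k,j} - mean_j), divisor n-1 = 4:
  S[X,X] = ((-3)·(-3) + (-4)·(-4) + (1)·(1) + (3)·(3) + (3)·(3)) / 4 = 44/4 = 11
  S[X,Y] = ((-3)·(-3.6) + (-4)·(-2.6) + (1)·(4.4) + (3)·(-0.6) + (3)·(2.4)) / 4 = 31/4 = 7.75
  S[Y,Y] = ((-3.6)·(-3.6) + (-2.6)·(-2.6) + (4.4)·(4.4) + (-0.6)·(-0.6) + (2.4)·(2.4)) / 4 = 45.2/4 = 11.3
  S = [[11, 7.75],
 [7.75, 11.3]].

Step 3 — invert S. det(S) = 11·11.3 - (7.75)² = 64.2375.
  S^{-1} = (1/det) · [[d, -b], [-b, a]] = [[0.1759, -0.1206],
 [-0.1206, 0.1712]].

Step 4 — quadratic form (x̄ - mu_0)^T · S^{-1} · (x̄ - mu_0):
  S^{-1} · (x̄ - mu_0) = (0.1136, -0.2903),
  (x̄ - mu_0)^T · [...] = (-1)·(0.1136) + (-2.4)·(-0.2903) = 0.5831.

Step 5 — scale by n: T² = 5 · 0.5831 = 2.9157.

T² ≈ 2.9157


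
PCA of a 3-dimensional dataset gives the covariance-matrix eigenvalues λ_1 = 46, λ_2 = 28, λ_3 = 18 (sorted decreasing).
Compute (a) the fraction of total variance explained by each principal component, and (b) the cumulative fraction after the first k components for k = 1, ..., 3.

Step 1 — total variance = trace(Sigma) = Σ λ_i = 46 + 28 + 18 = 92.

Step 2 — fraction explained by component i = λ_i / Σ λ:
  PC1: 46/92 = 0.5
  PC2: 28/92 = 0.3043
  PC3: 18/92 = 0.1957

Step 3 — cumulative fraction after k components = (λ_1 + ... + λ_k) / Σ λ:
  k = 1: 46/92 = 0.5
  k = 2: (46 + 28)/92 = 74/92 = 0.8043
  k = 3: (46 + 28 + 18)/92 = 92/92 = 1

Summary (fraction, with percent):

explained: PC1 0.5 (50%), PC2 0.3043 (30.43%), PC3 0.1957 (19.57%);  cumulative: 0.5, 0.8043, 1


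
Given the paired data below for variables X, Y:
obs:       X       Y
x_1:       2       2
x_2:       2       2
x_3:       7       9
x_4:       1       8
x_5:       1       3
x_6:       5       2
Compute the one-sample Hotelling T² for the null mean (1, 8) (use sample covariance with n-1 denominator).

Step 1 — sample mean vector:
  mean(X) = (2 + 2 + 7 + 1 + 1 + 5) / 6 = 18/6 = 3
  mean(Y) = (2 + 2 + 9 + 8 + 3 + 2) / 6 = 26/6 = 4.3333
  x̄ = (3, 4.3333),  deviation x̄ - mu_0 = (3, 4.3333) - (1, 8) = (2, -3.6667).

Step 2 — sample covariance matrix, S[i,j] = (1/(n-1)) · Σ_k (x_{k,i} - mean_i) · (x_{k,j} - mean_j), divisor n-1 = 5:
  S[X,X] = ((-1)·(-1) + (-1)·(-1) + (4)·(4) + (-2)·(-2) + (-2)·(-2) + (2)·(2)) / 5 = 30/5 = 6
  S[X,Y] = ((-1)·(-2.3333) + (-1)·(-2.3333) + (4)·(4.6667) + (-2)·(3.6667) + (-2)·(-1.3333) + (2)·(-2.3333)) / 5 = 14/5 = 2.8
  S[Y,Y] = ((-2.3333)·(-2.3333) + (-2.3333)·(-2.3333) + (4.6667)·(4.6667) + (3.6667)·(3.6667) + (-1.3333)·(-1.3333) + (-2.3333)·(-2.3333)) / 5 = 53.3333/5 = 10.6667
  S = [[6, 2.8],
 [2.8, 10.6667]].

Step 3 — invert S. det(S) = 6·10.6667 - (2.8)² = 56.16.
  S^{-1} = (1/det) · [[d, -b], [-b, a]] = [[0.1899, -0.0499],
 [-0.0499, 0.1068]].

Step 4 — quadratic form (x̄ - mu_0)^T · S^{-1} · (x̄ - mu_0):
  S^{-1} · (x̄ - mu_0) = (0.5627, -0.4915),
  (x̄ - mu_0)^T · [...] = (2)·(0.5627) + (-3.6667)·(-0.4915) = 2.9274.

Step 5 — scale by n: T² = 6 · 2.9274 = 17.5641.

T² ≈ 17.5641


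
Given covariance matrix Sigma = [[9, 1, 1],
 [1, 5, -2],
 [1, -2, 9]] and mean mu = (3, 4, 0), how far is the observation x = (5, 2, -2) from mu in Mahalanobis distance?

Step 1 — centre the observation: (x - mu) = (2, -2, -2).

Step 2 — invert Sigma (cofactor / det for 3×3, or solve directly):
  Sigma^{-1} = [[0.1168, -0.0313, -0.0199],
 [-0.0313, 0.2279, 0.0541],
 [-0.0199, 0.0541, 0.1254]].

Step 3 — form the quadratic (x - mu)^T · Sigma^{-1} · (x - mu):
  Sigma^{-1} · (x - mu) = (0.3362, -0.6268, -0.3989).
  (x - mu)^T · [Sigma^{-1} · (x - mu)] = (2)·(0.3362) + (-2)·(-0.6268) + (-2)·(-0.3989) = 2.7236.

Step 4 — take square root: d = √(2.7236) ≈ 1.6503.

d(x, mu) = √(2.7236) ≈ 1.6503


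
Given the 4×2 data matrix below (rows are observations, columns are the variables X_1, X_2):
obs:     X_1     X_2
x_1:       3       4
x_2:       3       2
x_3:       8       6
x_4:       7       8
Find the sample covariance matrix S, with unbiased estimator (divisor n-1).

Step 1 — column means:
  mean(X_1) = (3 + 3 + 8 + 7) / 4 = 21/4 = 5.25
  mean(X_2) = (4 + 2 + 6 + 8) / 4 = 20/4 = 5

Step 2 — sample covariance S[i,j] = (1/(n-1)) · Σ_k (x_{k,i} - mean_i) · (x_{k,j} - mean_j), with n-1 = 3.
  S[X_1,X_1] = ((-2.25)·(-2.25) + (-2.25)·(-2.25) + (2.75)·(2.75) + (1.75)·(1.75)) / 3 = 20.75/3 = 6.9167
  S[X_1,X_2] = ((-2.25)·(-1) + (-2.25)·(-3) + (2.75)·(1) + (1.75)·(3)) / 3 = 17/3 = 5.6667
  S[X_2,X_2] = ((-1)·(-1) + (-3)·(-3) + (1)·(1) + (3)·(3)) / 3 = 20/3 = 6.6667

S is symmetric (S[j,i] = S[i,j]). Assembling:

S = [[6.9167, 5.6667],
 [5.6667, 6.6667]]


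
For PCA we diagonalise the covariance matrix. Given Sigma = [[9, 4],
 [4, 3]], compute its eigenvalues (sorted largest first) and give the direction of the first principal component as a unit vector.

Step 1 — characteristic polynomial of 2×2 Sigma:
  det(Sigma - λI) = λ² - trace · λ + det = 0.
  trace = 9 + 3 = 12, det = 9·3 - (4)² = 11.
Step 2 — discriminant:
  Δ = trace² - 4·det = 144 - 44 = 100.
Step 3 — eigenvalues:
  λ = (trace ± √Δ)/2 = (12 ± 10)/2,
  λ_1 = 11,  λ_2 = 1.

Step 4 — unit eigenvector for λ_1: solve (Sigma - λ_1 I)v = 0. First row:
  (9 - 11)·v_x + (4)·v_y = 0, i.e. (-2)·v_x + (4)·v_y = 0,
  so v ∝ (b, λ_1 - a) = (4, 2) = u.
  ||u|| = √((4)² + (2)²) = √(20) ≈ 4.4721,
  v_1 = u/||u|| ≈ (0.8944, 0.4472) (||v_1|| = 1).

λ_1 = 11,  λ_2 = 1;  v_1 ≈ (0.8944, 0.4472)


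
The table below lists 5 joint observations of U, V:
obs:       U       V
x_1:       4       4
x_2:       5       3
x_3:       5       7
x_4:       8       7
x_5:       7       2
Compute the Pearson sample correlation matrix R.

Step 1 — column means:
  mean(U) = (4 + 5 + 5 + 8 + 7) / 5 = 29/5 = 5.8
  mean(V) = (4 + 3 + 7 + 7 + 2) / 5 = 23/5 = 4.6

Step 2 — sample variances and covariances s[i,j] = (1/(n-1)) · Σ_k (x_{k,i} - mean_i) · (x_{k,j} - mean_j), with n-1 = 4:
  s[U,U] = ((-1.8)·(-1.8) + (-0.8)·(-0.8) + (-0.8)·(-0.8) + (2.2)·(2.2) + (1.2)·(1.2)) / 4 = 10.8/4 = 2.7
  s[U,V] = ((-1.8)·(-0.6) + (-0.8)·(-1.6) + (-0.8)·(2.4) + (2.2)·(2.4) + (1.2)·(-2.6)) / 4 = 2.6/4 = 0.65
  s[V,V] = ((-0.6)·(-0.6) + (-1.6)·(-1.6) + (2.4)·(2.4) + (2.4)·(2.4) + (-2.6)·(-2.6)) / 4 = 21.2/4 = 5.3
  Sample standard deviations s_i = √(s[i,i]):
  s(U) = √(2.7) = 1.6432
  s(V) = √(5.3) = 2.3022

Step 3 — r_{ij} = s_{ij} / (s_i · s_j):
  r[U,U] = 1 (diagonal).
  r[U,V] = 0.65 / (1.6432 · 2.3022) = 0.65 / 3.7829 = 0.1718
  r[V,V] = 1 (diagonal).

R is symmetric with unit diagonal. Assembling:

R = [[1, 0.1718],
 [0.1718, 1]]


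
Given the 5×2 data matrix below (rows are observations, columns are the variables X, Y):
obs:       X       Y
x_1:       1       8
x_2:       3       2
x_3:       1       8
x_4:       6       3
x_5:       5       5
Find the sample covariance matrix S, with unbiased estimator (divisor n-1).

Step 1 — column means:
  mean(X) = (1 + 3 + 1 + 6 + 5) / 5 = 16/5 = 3.2
  mean(Y) = (8 + 2 + 8 + 3 + 5) / 5 = 26/5 = 5.2

Step 2 — sample covariance S[i,j] = (1/(n-1)) · Σ_k (x_{k,i} - mean_i) · (x_{k,j} - mean_j), with n-1 = 4.
  S[X,X] = ((-2.2)·(-2.2) + (-0.2)·(-0.2) + (-2.2)·(-2.2) + (2.8)·(2.8) + (1.8)·(1.8)) / 4 = 20.8/4 = 5.2
  S[X,Y] = ((-2.2)·(2.8) + (-0.2)·(-3.2) + (-2.2)·(2.8) + (2.8)·(-2.2) + (1.8)·(-0.2)) / 4 = -18.2/4 = -4.55
  S[Y,Y] = ((2.8)·(2.8) + (-3.2)·(-3.2) + (2.8)·(2.8) + (-2.2)·(-2.2) + (-0.2)·(-0.2)) / 4 = 30.8/4 = 7.7

S is symmetric (S[j,i] = S[i,j]). Assembling:

S = [[5.2, -4.55],
 [-4.55, 7.7]]


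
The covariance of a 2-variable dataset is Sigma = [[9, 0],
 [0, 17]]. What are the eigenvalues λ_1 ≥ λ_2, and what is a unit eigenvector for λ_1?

Step 1 — characteristic polynomial of 2×2 Sigma:
  det(Sigma - λI) = λ² - trace · λ + det = 0.
  trace = 9 + 17 = 26, det = 9·17 - (0)² = 153.
Step 2 — discriminant:
  Δ = trace² - 4·det = 676 - 612 = 64.
Step 3 — eigenvalues:
  λ = (trace ± √Δ)/2 = (26 ± 8)/2,
  λ_1 = 17,  λ_2 = 9.

Step 4 — unit eigenvector for λ_1: Sigma is diagonal, so its eigenvectors are the coordinate axes. λ_1 = 17 is the diagonal entry on the second coordinate axis, hence
  v_1 = (0, 1) (||v_1|| = 1).

λ_1 = 17,  λ_2 = 9;  v_1 ≈ (0, 1)


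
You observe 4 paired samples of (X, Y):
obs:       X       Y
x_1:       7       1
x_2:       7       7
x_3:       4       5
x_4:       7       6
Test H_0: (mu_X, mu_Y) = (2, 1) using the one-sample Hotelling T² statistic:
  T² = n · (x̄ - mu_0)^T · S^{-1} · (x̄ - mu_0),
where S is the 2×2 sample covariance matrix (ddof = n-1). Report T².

Step 1 — sample mean vector:
  mean(X) = (7 + 7 + 4 + 7) / 4 = 25/4 = 6.25
  mean(Y) = (1 + 7 + 5 + 6) / 4 = 19/4 = 4.75
  x̄ = (6.25, 4.75),  deviation x̄ - mu_0 = (6.25, 4.75) - (2, 1) = (4.25, 3.75).

Step 2 — sample covariance matrix, S[i,j] = (1/(n-1)) · Σ_k (x_{k,i} - mean_i) · (x_{k,j} - mean_j), divisor n-1 = 3:
  S[X,X] = ((0.75)·(0.75) + (0.75)·(0.75) + (-2.25)·(-2.25) + (0.75)·(0.75)) / 3 = 6.75/3 = 2.25
  S[X,Y] = ((0.75)·(-3.75) + (0.75)·(2.25) + (-2.25)·(0.25) + (0.75)·(1.25)) / 3 = -0.75/3 = -0.25
  S[Y,Y] = ((-3.75)·(-3.75) + (2.25)·(2.25) + (0.25)·(0.25) + (1.25)·(1.25)) / 3 = 20.75/3 = 6.9167
  S = [[2.25, -0.25],
 [-0.25, 6.9167]].

Step 3 — invert S. det(S) = 2.25·6.9167 - (-0.25)² = 15.5.
  S^{-1} = (1/det) · [[d, -b], [-b, a]] = [[0.4462, 0.0161],
 [0.0161, 0.1452]].

Step 4 — quadratic form (x̄ - mu_0)^T · S^{-1} · (x̄ - mu_0):
  S^{-1} · (x̄ - mu_0) = (1.957, 0.6129),
  (x̄ - mu_0)^T · [...] = (4.25)·(1.957) + (3.75)·(0.6129) = 10.6156.

Step 5 — scale by n: T² = 4 · 10.6156 = 42.4624.

T² ≈ 42.4624


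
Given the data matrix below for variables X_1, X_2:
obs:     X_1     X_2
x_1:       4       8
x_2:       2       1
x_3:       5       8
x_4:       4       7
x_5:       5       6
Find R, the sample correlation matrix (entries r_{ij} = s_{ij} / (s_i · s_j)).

Step 1 — column means:
  mean(X_1) = (4 + 2 + 5 + 4 + 5) / 5 = 20/5 = 4
  mean(X_2) = (8 + 1 + 8 + 7 + 6) / 5 = 30/5 = 6

Step 2 — sample variances and covariances s[i,j] = (1/(n-1)) · Σ_k (x_{k,i} - mean_i) · (x_{k,j} - mean_j), with n-1 = 4:
  s[X_1,X_1] = ((0)·(0) + (-2)·(-2) + (1)·(1) + (0)·(0) + (1)·(1)) / 4 = 6/4 = 1.5
  s[X_1,X_2] = ((0)·(2) + (-2)·(-5) + (1)·(2) + (0)·(1) + (1)·(0)) / 4 = 12/4 = 3
  s[X_2,X_2] = ((2)·(2) + (-5)·(-5) + (2)·(2) + (1)·(1) + (0)·(0)) / 4 = 34/4 = 8.5
  Sample standard deviations s_i = √(s[i,i]):
  s(X_1) = √(1.5) = 1.2247
  s(X_2) = √(8.5) = 2.9155

Step 3 — r_{ij} = s_{ij} / (s_i · s_j):
  r[X_1,X_1] = 1 (diagonal).
  r[X_1,X_2] = 3 / (1.2247 · 2.9155) = 3 / 3.5707 = 0.8402
  r[X_2,X_2] = 1 (diagonal).

R is symmetric with unit diagonal. Assembling:

R = [[1, 0.8402],
 [0.8402, 1]]
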